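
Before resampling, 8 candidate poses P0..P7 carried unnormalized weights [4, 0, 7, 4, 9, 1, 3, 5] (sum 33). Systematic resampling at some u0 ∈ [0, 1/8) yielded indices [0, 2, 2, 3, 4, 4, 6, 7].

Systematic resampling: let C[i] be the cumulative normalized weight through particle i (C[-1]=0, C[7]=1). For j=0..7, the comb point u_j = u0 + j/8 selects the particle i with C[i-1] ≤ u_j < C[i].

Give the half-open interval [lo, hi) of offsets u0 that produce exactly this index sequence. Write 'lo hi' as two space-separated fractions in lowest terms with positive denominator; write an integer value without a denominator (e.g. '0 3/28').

1/132 7/88

C = [4/33, 4/33, 1/3, 5/11, 8/11, 25/33, 28/33, 1]
j=0 picked index 0: u0 ∈ [0, 4/33)
j=1 picked index 2: u0 ∈ [-1/264, 5/24)
j=2 picked index 2: u0 ∈ [-17/132, 1/12)
j=3 picked index 3: u0 ∈ [-1/24, 7/88)
j=4 picked index 4: u0 ∈ [-1/22, 5/22)
j=5 picked index 4: u0 ∈ [-15/88, 9/88)
j=6 picked index 6: u0 ∈ [1/132, 13/132)
j=7 picked index 7: u0 ∈ [-7/264, 1/8)
intersection: [1/132, 7/88)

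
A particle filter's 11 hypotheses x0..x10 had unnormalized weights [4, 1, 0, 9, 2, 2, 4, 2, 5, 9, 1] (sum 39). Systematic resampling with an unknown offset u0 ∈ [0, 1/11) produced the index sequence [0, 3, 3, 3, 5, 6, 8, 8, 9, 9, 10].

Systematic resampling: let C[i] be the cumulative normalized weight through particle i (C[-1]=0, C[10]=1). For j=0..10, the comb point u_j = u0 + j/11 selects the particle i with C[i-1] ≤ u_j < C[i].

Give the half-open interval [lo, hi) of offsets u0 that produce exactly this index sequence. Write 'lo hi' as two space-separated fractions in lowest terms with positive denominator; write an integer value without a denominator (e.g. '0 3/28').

10/143 37/429

C = [4/39, 5/39, 5/39, 14/39, 16/39, 6/13, 22/39, 8/13, 29/39, 38/39, 1]
j=0 picked index 0: u0 ∈ [0, 4/39)
j=1 picked index 3: u0 ∈ [16/429, 115/429)
j=2 picked index 3: u0 ∈ [-23/429, 76/429)
j=3 picked index 3: u0 ∈ [-62/429, 37/429)
j=4 picked index 5: u0 ∈ [20/429, 14/143)
j=5 picked index 6: u0 ∈ [1/143, 47/429)
j=6 picked index 8: u0 ∈ [10/143, 85/429)
j=7 picked index 8: u0 ∈ [-3/143, 46/429)
j=8 picked index 9: u0 ∈ [7/429, 106/429)
j=9 picked index 9: u0 ∈ [-32/429, 67/429)
j=10 picked index 10: u0 ∈ [28/429, 1/11)
intersection: [10/143, 37/429)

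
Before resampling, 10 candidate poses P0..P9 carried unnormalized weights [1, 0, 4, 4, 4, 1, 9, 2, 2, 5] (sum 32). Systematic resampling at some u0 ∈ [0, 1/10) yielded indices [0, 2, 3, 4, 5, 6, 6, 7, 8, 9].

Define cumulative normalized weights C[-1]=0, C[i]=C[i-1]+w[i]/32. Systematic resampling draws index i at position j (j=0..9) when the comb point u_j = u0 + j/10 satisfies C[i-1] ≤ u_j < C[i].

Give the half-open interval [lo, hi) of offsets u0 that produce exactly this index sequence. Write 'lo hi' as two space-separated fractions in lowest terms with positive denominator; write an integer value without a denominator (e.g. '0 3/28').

3/160 1/32

C = [1/32, 1/32, 5/32, 9/32, 13/32, 7/16, 23/32, 25/32, 27/32, 1]
j=0 picked index 0: u0 ∈ [0, 1/32)
j=1 picked index 2: u0 ∈ [-11/160, 9/160)
j=2 picked index 3: u0 ∈ [-7/160, 13/160)
j=3 picked index 4: u0 ∈ [-3/160, 17/160)
j=4 picked index 5: u0 ∈ [1/160, 3/80)
j=5 picked index 6: u0 ∈ [-1/16, 7/32)
j=6 picked index 6: u0 ∈ [-13/80, 19/160)
j=7 picked index 7: u0 ∈ [3/160, 13/160)
j=8 picked index 8: u0 ∈ [-3/160, 7/160)
j=9 picked index 9: u0 ∈ [-9/160, 1/10)
intersection: [3/160, 1/32)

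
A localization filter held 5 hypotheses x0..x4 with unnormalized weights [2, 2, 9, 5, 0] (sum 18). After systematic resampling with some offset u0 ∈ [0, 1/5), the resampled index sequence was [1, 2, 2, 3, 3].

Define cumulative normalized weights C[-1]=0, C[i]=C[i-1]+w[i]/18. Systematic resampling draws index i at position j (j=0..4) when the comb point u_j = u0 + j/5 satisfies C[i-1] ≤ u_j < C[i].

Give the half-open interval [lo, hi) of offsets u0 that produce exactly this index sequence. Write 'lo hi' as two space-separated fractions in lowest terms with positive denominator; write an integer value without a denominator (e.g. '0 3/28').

11/90 1/5

C = [1/9, 2/9, 13/18, 1, 1]
j=0 picked index 1: u0 ∈ [1/9, 2/9)
j=1 picked index 2: u0 ∈ [1/45, 47/90)
j=2 picked index 2: u0 ∈ [-8/45, 29/90)
j=3 picked index 3: u0 ∈ [11/90, 2/5)
j=4 picked index 3: u0 ∈ [-7/90, 1/5)
intersection: [11/90, 1/5)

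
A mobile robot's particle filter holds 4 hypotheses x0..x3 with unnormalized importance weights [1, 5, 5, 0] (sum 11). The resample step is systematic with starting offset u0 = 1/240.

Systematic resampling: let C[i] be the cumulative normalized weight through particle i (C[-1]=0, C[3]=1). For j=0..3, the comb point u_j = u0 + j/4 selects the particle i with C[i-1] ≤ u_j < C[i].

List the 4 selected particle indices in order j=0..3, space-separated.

0 1 1 2

C = [1/11, 6/11, 1, 1]
j=0: u_0=1/240 ∈ [0, 1/11) → index 0
j=1: u_1=61/240 ∈ [1/11, 6/11) → index 1
j=2: u_2=121/240 ∈ [1/11, 6/11) → index 1
j=3: u_3=181/240 ∈ [6/11, 1) → index 2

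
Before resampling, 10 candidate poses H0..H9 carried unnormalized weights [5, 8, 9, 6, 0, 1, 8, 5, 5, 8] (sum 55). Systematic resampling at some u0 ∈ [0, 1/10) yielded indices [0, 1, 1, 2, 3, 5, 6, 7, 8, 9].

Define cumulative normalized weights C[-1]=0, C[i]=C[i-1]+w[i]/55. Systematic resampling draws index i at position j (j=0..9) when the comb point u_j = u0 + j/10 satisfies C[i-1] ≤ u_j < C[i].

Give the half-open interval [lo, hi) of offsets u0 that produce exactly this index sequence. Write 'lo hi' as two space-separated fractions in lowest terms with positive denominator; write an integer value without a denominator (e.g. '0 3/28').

1/110 3/110

C = [1/11, 13/55, 2/5, 28/55, 28/55, 29/55, 37/55, 42/55, 47/55, 1]
j=0 picked index 0: u0 ∈ [0, 1/11)
j=1 picked index 1: u0 ∈ [-1/110, 3/22)
j=2 picked index 1: u0 ∈ [-6/55, 2/55)
j=3 picked index 2: u0 ∈ [-7/110, 1/10)
j=4 picked index 3: u0 ∈ [0, 6/55)
j=5 picked index 5: u0 ∈ [1/110, 3/110)
j=6 picked index 6: u0 ∈ [-4/55, 4/55)
j=7 picked index 7: u0 ∈ [-3/110, 7/110)
j=8 picked index 8: u0 ∈ [-2/55, 3/55)
j=9 picked index 9: u0 ∈ [-1/22, 1/10)
intersection: [1/110, 3/110)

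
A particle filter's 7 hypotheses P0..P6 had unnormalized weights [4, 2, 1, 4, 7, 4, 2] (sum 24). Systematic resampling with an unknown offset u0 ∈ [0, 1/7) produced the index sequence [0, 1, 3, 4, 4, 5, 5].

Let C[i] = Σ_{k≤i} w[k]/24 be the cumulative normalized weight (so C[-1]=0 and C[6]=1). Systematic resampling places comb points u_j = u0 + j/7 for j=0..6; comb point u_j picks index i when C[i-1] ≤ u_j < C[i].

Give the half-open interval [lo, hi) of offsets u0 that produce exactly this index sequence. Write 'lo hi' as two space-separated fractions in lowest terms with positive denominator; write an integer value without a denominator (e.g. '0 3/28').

1/28 5/84

C = [1/6, 1/4, 7/24, 11/24, 3/4, 11/12, 1]
j=0 picked index 0: u0 ∈ [0, 1/6)
j=1 picked index 1: u0 ∈ [1/42, 3/28)
j=2 picked index 3: u0 ∈ [1/168, 29/168)
j=3 picked index 4: u0 ∈ [5/168, 9/28)
j=4 picked index 4: u0 ∈ [-19/168, 5/28)
j=5 picked index 5: u0 ∈ [1/28, 17/84)
j=6 picked index 5: u0 ∈ [-3/28, 5/84)
intersection: [1/28, 5/84)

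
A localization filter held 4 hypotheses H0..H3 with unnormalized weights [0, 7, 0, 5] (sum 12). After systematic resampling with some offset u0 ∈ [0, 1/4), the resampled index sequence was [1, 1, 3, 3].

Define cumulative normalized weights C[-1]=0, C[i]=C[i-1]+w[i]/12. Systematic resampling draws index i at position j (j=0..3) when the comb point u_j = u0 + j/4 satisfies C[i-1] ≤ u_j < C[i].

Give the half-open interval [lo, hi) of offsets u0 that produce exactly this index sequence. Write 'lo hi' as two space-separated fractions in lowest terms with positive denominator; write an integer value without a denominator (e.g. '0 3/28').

C = [0, 7/12, 7/12, 1]
j=0 picked index 1: u0 ∈ [0, 7/12)
j=1 picked index 1: u0 ∈ [-1/4, 1/3)
j=2 picked index 3: u0 ∈ [1/12, 1/2)
j=3 picked index 3: u0 ∈ [-1/6, 1/4)
intersection: [1/12, 1/4)

1/12 1/4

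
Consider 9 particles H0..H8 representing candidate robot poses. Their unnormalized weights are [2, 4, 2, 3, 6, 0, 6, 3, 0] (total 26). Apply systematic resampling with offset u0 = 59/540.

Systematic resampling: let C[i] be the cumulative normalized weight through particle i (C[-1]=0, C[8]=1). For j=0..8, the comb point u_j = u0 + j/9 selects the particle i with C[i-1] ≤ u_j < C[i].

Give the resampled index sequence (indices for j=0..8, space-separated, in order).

C = [1/13, 3/13, 4/13, 11/26, 17/26, 17/26, 23/26, 1, 1]
j=0: u_0=59/540 ∈ [1/13, 3/13) → index 1
j=1: u_1=119/540 ∈ [1/13, 3/13) → index 1
j=2: u_2=179/540 ∈ [4/13, 11/26) → index 3
j=3: u_3=239/540 ∈ [11/26, 17/26) → index 4
j=4: u_4=299/540 ∈ [11/26, 17/26) → index 4
j=5: u_5=359/540 ∈ [17/26, 23/26) → index 6
j=6: u_6=419/540 ∈ [17/26, 23/26) → index 6
j=7: u_7=479/540 ∈ [23/26, 1) → index 7
j=8: u_8=539/540 ∈ [23/26, 1) → index 7

1 1 3 4 4 6 6 7 7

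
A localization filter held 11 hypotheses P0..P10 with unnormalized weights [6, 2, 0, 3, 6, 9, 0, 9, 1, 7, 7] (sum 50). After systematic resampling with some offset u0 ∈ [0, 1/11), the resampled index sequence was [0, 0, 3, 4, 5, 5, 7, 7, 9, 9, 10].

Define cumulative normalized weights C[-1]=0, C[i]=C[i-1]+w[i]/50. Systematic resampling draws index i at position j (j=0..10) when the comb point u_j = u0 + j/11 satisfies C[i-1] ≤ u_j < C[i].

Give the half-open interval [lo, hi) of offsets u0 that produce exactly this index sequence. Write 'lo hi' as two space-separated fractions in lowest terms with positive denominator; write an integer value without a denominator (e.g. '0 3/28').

C = [3/25, 4/25, 4/25, 11/50, 17/50, 13/25, 13/25, 7/10, 18/25, 43/50, 1]
j=0 picked index 0: u0 ∈ [0, 3/25)
j=1 picked index 0: u0 ∈ [-1/11, 8/275)
j=2 picked index 3: u0 ∈ [-6/275, 21/550)
j=3 picked index 4: u0 ∈ [-29/550, 37/550)
j=4 picked index 5: u0 ∈ [-13/550, 43/275)
j=5 picked index 5: u0 ∈ [-63/550, 18/275)
j=6 picked index 7: u0 ∈ [-7/275, 17/110)
j=7 picked index 7: u0 ∈ [-32/275, 7/110)
j=8 picked index 9: u0 ∈ [-2/275, 73/550)
j=9 picked index 9: u0 ∈ [-27/275, 23/550)
j=10 picked index 10: u0 ∈ [-27/550, 1/11)
intersection: [0, 8/275)

0 8/275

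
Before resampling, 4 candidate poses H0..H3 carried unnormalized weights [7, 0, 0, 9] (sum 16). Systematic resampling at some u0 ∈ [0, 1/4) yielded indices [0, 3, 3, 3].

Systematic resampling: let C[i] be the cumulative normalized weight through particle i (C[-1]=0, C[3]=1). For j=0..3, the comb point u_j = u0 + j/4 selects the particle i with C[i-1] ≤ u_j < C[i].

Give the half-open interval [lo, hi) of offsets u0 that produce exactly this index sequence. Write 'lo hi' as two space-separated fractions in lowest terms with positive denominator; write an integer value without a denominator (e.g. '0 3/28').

C = [7/16, 7/16, 7/16, 1]
j=0 picked index 0: u0 ∈ [0, 7/16)
j=1 picked index 3: u0 ∈ [3/16, 3/4)
j=2 picked index 3: u0 ∈ [-1/16, 1/2)
j=3 picked index 3: u0 ∈ [-5/16, 1/4)
intersection: [3/16, 1/4)

3/16 1/4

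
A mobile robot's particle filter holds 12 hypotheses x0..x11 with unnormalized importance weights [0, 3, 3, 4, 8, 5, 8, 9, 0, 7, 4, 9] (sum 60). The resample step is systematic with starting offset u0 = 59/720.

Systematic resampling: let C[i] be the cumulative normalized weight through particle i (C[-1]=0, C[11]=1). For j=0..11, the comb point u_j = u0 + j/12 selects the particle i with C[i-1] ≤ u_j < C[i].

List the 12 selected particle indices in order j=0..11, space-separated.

2 3 4 5 6 6 7 7 9 10 11 11

C = [0, 1/20, 1/10, 1/6, 3/10, 23/60, 31/60, 2/3, 2/3, 47/60, 17/20, 1]
j=0: u_0=59/720 ∈ [1/20, 1/10) → index 2
j=1: u_1=119/720 ∈ [1/10, 1/6) → index 3
j=2: u_2=179/720 ∈ [1/6, 3/10) → index 4
j=3: u_3=239/720 ∈ [3/10, 23/60) → index 5
j=4: u_4=299/720 ∈ [23/60, 31/60) → index 6
j=5: u_5=359/720 ∈ [23/60, 31/60) → index 6
j=6: u_6=419/720 ∈ [31/60, 2/3) → index 7
j=7: u_7=479/720 ∈ [31/60, 2/3) → index 7
j=8: u_8=539/720 ∈ [2/3, 47/60) → index 9
j=9: u_9=599/720 ∈ [47/60, 17/20) → index 10
j=10: u_10=659/720 ∈ [17/20, 1) → index 11
j=11: u_11=719/720 ∈ [17/20, 1) → index 11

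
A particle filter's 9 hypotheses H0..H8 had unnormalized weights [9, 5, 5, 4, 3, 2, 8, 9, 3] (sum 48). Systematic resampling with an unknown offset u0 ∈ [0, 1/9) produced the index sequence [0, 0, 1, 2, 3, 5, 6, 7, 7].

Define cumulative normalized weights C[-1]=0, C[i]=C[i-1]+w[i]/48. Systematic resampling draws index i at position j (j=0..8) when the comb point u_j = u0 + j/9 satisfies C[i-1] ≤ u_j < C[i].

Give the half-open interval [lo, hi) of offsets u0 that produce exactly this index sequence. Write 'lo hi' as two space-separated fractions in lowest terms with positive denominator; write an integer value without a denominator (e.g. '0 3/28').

0 1/36

C = [3/16, 7/24, 19/48, 23/48, 13/24, 7/12, 3/4, 15/16, 1]
j=0 picked index 0: u0 ∈ [0, 3/16)
j=1 picked index 0: u0 ∈ [-1/9, 11/144)
j=2 picked index 1: u0 ∈ [-5/144, 5/72)
j=3 picked index 2: u0 ∈ [-1/24, 1/16)
j=4 picked index 3: u0 ∈ [-7/144, 5/144)
j=5 picked index 5: u0 ∈ [-1/72, 1/36)
j=6 picked index 6: u0 ∈ [-1/12, 1/12)
j=7 picked index 7: u0 ∈ [-1/36, 23/144)
j=8 picked index 7: u0 ∈ [-5/36, 7/144)
intersection: [0, 1/36)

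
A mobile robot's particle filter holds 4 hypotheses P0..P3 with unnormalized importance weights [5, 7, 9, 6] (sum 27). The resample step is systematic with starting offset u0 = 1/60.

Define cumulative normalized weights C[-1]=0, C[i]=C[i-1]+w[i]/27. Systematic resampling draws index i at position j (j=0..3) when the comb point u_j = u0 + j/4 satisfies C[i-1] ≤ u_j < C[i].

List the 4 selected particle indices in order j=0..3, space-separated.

C = [5/27, 4/9, 7/9, 1]
j=0: u_0=1/60 ∈ [0, 5/27) → index 0
j=1: u_1=4/15 ∈ [5/27, 4/9) → index 1
j=2: u_2=31/60 ∈ [4/9, 7/9) → index 2
j=3: u_3=23/30 ∈ [4/9, 7/9) → index 2

0 1 2 2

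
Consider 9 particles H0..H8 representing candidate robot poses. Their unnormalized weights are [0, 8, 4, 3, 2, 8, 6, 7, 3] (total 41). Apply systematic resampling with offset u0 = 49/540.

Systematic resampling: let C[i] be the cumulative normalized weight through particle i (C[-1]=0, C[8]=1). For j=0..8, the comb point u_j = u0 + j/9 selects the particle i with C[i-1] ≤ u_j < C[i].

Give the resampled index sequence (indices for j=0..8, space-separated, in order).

1 2 3 5 5 6 7 7 8

C = [0, 8/41, 12/41, 15/41, 17/41, 25/41, 31/41, 38/41, 1]
j=0: u_0=49/540 ∈ [0, 8/41) → index 1
j=1: u_1=109/540 ∈ [8/41, 12/41) → index 2
j=2: u_2=169/540 ∈ [12/41, 15/41) → index 3
j=3: u_3=229/540 ∈ [17/41, 25/41) → index 5
j=4: u_4=289/540 ∈ [17/41, 25/41) → index 5
j=5: u_5=349/540 ∈ [25/41, 31/41) → index 6
j=6: u_6=409/540 ∈ [31/41, 38/41) → index 7
j=7: u_7=469/540 ∈ [31/41, 38/41) → index 7
j=8: u_8=529/540 ∈ [38/41, 1) → index 8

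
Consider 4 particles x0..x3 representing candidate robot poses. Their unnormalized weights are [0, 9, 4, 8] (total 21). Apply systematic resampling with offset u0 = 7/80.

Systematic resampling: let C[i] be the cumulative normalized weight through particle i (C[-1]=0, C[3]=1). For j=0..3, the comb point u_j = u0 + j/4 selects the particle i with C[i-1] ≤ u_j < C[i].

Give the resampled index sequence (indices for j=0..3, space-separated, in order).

1 1 2 3

C = [0, 3/7, 13/21, 1]
j=0: u_0=7/80 ∈ [0, 3/7) → index 1
j=1: u_1=27/80 ∈ [0, 3/7) → index 1
j=2: u_2=47/80 ∈ [3/7, 13/21) → index 2
j=3: u_3=67/80 ∈ [13/21, 1) → index 3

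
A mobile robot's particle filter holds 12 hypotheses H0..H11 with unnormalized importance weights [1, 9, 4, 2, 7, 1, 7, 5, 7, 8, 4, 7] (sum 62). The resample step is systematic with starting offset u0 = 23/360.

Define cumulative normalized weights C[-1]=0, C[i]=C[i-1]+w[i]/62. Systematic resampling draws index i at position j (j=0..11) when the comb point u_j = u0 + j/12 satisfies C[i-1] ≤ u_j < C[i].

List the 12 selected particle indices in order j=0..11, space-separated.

1 1 3 4 6 6 7 8 9 9 11 11

C = [1/62, 5/31, 7/31, 8/31, 23/62, 12/31, 1/2, 18/31, 43/62, 51/62, 55/62, 1]
j=0: u_0=23/360 ∈ [1/62, 5/31) → index 1
j=1: u_1=53/360 ∈ [1/62, 5/31) → index 1
j=2: u_2=83/360 ∈ [7/31, 8/31) → index 3
j=3: u_3=113/360 ∈ [8/31, 23/62) → index 4
j=4: u_4=143/360 ∈ [12/31, 1/2) → index 6
j=5: u_5=173/360 ∈ [12/31, 1/2) → index 6
j=6: u_6=203/360 ∈ [1/2, 18/31) → index 7
j=7: u_7=233/360 ∈ [18/31, 43/62) → index 8
j=8: u_8=263/360 ∈ [43/62, 51/62) → index 9
j=9: u_9=293/360 ∈ [43/62, 51/62) → index 9
j=10: u_10=323/360 ∈ [55/62, 1) → index 11
j=11: u_11=353/360 ∈ [55/62, 1) → index 11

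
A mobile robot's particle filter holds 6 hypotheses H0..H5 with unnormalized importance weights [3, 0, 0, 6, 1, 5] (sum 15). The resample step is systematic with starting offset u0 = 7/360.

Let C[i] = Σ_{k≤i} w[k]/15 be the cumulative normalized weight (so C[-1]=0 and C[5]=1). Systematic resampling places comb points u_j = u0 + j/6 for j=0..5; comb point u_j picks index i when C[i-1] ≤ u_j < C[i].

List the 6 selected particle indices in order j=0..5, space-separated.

C = [1/5, 1/5, 1/5, 3/5, 2/3, 1]
j=0: u_0=7/360 ∈ [0, 1/5) → index 0
j=1: u_1=67/360 ∈ [0, 1/5) → index 0
j=2: u_2=127/360 ∈ [1/5, 3/5) → index 3
j=3: u_3=187/360 ∈ [1/5, 3/5) → index 3
j=4: u_4=247/360 ∈ [2/3, 1) → index 5
j=5: u_5=307/360 ∈ [2/3, 1) → index 5

0 0 3 3 5 5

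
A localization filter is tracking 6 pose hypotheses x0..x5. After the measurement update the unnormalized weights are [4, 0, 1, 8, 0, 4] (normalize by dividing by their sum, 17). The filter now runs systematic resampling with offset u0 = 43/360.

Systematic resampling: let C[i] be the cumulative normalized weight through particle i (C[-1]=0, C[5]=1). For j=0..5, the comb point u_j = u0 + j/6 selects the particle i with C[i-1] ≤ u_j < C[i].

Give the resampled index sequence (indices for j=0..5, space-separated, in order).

C = [4/17, 4/17, 5/17, 13/17, 13/17, 1]
j=0: u_0=43/360 ∈ [0, 4/17) → index 0
j=1: u_1=103/360 ∈ [4/17, 5/17) → index 2
j=2: u_2=163/360 ∈ [5/17, 13/17) → index 3
j=3: u_3=223/360 ∈ [5/17, 13/17) → index 3
j=4: u_4=283/360 ∈ [13/17, 1) → index 5
j=5: u_5=343/360 ∈ [13/17, 1) → index 5

0 2 3 3 5 5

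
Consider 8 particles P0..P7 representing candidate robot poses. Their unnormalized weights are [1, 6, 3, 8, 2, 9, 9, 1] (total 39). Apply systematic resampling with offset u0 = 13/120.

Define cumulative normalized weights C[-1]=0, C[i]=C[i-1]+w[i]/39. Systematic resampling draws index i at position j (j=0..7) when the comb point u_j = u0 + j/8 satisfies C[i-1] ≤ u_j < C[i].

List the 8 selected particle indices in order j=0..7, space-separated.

C = [1/39, 7/39, 10/39, 6/13, 20/39, 29/39, 38/39, 1]
j=0: u_0=13/120 ∈ [1/39, 7/39) → index 1
j=1: u_1=7/30 ∈ [7/39, 10/39) → index 2
j=2: u_2=43/120 ∈ [10/39, 6/13) → index 3
j=3: u_3=29/60 ∈ [6/13, 20/39) → index 4
j=4: u_4=73/120 ∈ [20/39, 29/39) → index 5
j=5: u_5=11/15 ∈ [20/39, 29/39) → index 5
j=6: u_6=103/120 ∈ [29/39, 38/39) → index 6
j=7: u_7=59/60 ∈ [38/39, 1) → index 7

1 2 3 4 5 5 6 7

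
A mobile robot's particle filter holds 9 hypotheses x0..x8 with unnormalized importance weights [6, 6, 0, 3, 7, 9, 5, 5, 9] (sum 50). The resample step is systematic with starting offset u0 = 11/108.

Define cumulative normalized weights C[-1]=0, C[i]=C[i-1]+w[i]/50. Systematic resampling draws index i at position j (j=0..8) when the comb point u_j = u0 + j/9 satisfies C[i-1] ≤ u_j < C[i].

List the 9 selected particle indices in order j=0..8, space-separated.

0 1 4 4 5 6 7 8 8

C = [3/25, 6/25, 6/25, 3/10, 11/25, 31/50, 18/25, 41/50, 1]
j=0: u_0=11/108 ∈ [0, 3/25) → index 0
j=1: u_1=23/108 ∈ [3/25, 6/25) → index 1
j=2: u_2=35/108 ∈ [3/10, 11/25) → index 4
j=3: u_3=47/108 ∈ [3/10, 11/25) → index 4
j=4: u_4=59/108 ∈ [11/25, 31/50) → index 5
j=5: u_5=71/108 ∈ [31/50, 18/25) → index 6
j=6: u_6=83/108 ∈ [18/25, 41/50) → index 7
j=7: u_7=95/108 ∈ [41/50, 1) → index 8
j=8: u_8=107/108 ∈ [41/50, 1) → index 8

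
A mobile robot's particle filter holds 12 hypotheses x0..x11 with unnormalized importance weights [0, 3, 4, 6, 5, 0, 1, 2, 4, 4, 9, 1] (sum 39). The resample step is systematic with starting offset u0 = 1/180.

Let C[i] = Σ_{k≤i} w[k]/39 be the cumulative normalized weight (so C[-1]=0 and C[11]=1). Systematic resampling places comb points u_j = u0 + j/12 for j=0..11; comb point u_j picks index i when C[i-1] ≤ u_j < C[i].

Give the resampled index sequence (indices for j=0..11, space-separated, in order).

1 2 2 3 4 4 7 8 9 10 10 10

C = [0, 1/13, 7/39, 1/3, 6/13, 6/13, 19/39, 7/13, 25/39, 29/39, 38/39, 1]
j=0: u_0=1/180 ∈ [0, 1/13) → index 1
j=1: u_1=4/45 ∈ [1/13, 7/39) → index 2
j=2: u_2=31/180 ∈ [1/13, 7/39) → index 2
j=3: u_3=23/90 ∈ [7/39, 1/3) → index 3
j=4: u_4=61/180 ∈ [1/3, 6/13) → index 4
j=5: u_5=19/45 ∈ [1/3, 6/13) → index 4
j=6: u_6=91/180 ∈ [19/39, 7/13) → index 7
j=7: u_7=53/90 ∈ [7/13, 25/39) → index 8
j=8: u_8=121/180 ∈ [25/39, 29/39) → index 9
j=9: u_9=34/45 ∈ [29/39, 38/39) → index 10
j=10: u_10=151/180 ∈ [29/39, 38/39) → index 10
j=11: u_11=83/90 ∈ [29/39, 38/39) → index 10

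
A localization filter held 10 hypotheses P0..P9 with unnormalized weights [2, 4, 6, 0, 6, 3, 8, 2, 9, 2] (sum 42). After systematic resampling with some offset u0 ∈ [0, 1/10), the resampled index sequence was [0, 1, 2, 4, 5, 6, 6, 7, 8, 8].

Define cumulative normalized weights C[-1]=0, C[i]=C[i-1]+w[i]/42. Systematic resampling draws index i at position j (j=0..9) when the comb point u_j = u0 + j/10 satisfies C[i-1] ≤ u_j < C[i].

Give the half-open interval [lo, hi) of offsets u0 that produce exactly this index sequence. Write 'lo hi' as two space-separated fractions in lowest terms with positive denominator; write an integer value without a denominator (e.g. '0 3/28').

1/35 4/105

C = [1/21, 1/7, 2/7, 2/7, 3/7, 1/2, 29/42, 31/42, 20/21, 1]
j=0 picked index 0: u0 ∈ [0, 1/21)
j=1 picked index 1: u0 ∈ [-11/210, 3/70)
j=2 picked index 2: u0 ∈ [-2/35, 3/35)
j=3 picked index 4: u0 ∈ [-1/70, 9/70)
j=4 picked index 5: u0 ∈ [1/35, 1/10)
j=5 picked index 6: u0 ∈ [0, 4/21)
j=6 picked index 6: u0 ∈ [-1/10, 19/210)
j=7 picked index 7: u0 ∈ [-1/105, 4/105)
j=8 picked index 8: u0 ∈ [-13/210, 16/105)
j=9 picked index 8: u0 ∈ [-17/105, 11/210)
intersection: [1/35, 4/105)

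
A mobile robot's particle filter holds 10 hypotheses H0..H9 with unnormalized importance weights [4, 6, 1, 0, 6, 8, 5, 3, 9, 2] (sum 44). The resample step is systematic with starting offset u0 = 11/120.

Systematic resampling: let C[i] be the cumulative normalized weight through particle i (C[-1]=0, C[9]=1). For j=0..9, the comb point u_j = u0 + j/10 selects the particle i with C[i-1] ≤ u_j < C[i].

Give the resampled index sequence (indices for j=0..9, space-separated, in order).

1 1 4 5 5 6 7 8 8 9

C = [1/11, 5/22, 1/4, 1/4, 17/44, 25/44, 15/22, 3/4, 21/22, 1]
j=0: u_0=11/120 ∈ [1/11, 5/22) → index 1
j=1: u_1=23/120 ∈ [1/11, 5/22) → index 1
j=2: u_2=7/24 ∈ [1/4, 17/44) → index 4
j=3: u_3=47/120 ∈ [17/44, 25/44) → index 5
j=4: u_4=59/120 ∈ [17/44, 25/44) → index 5
j=5: u_5=71/120 ∈ [25/44, 15/22) → index 6
j=6: u_6=83/120 ∈ [15/22, 3/4) → index 7
j=7: u_7=19/24 ∈ [3/4, 21/22) → index 8
j=8: u_8=107/120 ∈ [3/4, 21/22) → index 8
j=9: u_9=119/120 ∈ [21/22, 1) → index 9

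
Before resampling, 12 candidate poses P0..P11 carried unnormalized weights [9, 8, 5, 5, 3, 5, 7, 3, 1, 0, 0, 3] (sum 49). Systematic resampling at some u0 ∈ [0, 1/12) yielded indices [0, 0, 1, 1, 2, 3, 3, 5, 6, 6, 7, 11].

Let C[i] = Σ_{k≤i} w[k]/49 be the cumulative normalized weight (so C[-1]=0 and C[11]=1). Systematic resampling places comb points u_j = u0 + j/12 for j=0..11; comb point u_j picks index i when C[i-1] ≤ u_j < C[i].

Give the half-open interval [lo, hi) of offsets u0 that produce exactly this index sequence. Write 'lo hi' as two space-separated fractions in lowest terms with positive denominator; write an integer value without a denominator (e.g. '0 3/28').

C = [9/49, 17/49, 22/49, 27/49, 30/49, 5/7, 6/7, 45/49, 46/49, 46/49, 46/49, 1]
j=0 picked index 0: u0 ∈ [0, 9/49)
j=1 picked index 0: u0 ∈ [-1/12, 59/588)
j=2 picked index 1: u0 ∈ [5/294, 53/294)
j=3 picked index 1: u0 ∈ [-13/196, 19/196)
j=4 picked index 2: u0 ∈ [2/147, 17/147)
j=5 picked index 3: u0 ∈ [19/588, 79/588)
j=6 picked index 3: u0 ∈ [-5/98, 5/98)
j=7 picked index 5: u0 ∈ [17/588, 11/84)
j=8 picked index 6: u0 ∈ [1/21, 4/21)
j=9 picked index 6: u0 ∈ [-1/28, 3/28)
j=10 picked index 7: u0 ∈ [1/42, 25/294)
j=11 picked index 11: u0 ∈ [13/588, 1/12)
intersection: [1/21, 5/98)

1/21 5/98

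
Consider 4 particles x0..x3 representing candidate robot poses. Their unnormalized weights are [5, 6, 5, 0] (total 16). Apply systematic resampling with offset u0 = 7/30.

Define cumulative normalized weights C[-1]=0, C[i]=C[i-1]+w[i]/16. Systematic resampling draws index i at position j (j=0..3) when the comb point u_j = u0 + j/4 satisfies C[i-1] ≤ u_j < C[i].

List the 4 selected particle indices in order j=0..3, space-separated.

0 1 2 2

C = [5/16, 11/16, 1, 1]
j=0: u_0=7/30 ∈ [0, 5/16) → index 0
j=1: u_1=29/60 ∈ [5/16, 11/16) → index 1
j=2: u_2=11/15 ∈ [11/16, 1) → index 2
j=3: u_3=59/60 ∈ [11/16, 1) → index 2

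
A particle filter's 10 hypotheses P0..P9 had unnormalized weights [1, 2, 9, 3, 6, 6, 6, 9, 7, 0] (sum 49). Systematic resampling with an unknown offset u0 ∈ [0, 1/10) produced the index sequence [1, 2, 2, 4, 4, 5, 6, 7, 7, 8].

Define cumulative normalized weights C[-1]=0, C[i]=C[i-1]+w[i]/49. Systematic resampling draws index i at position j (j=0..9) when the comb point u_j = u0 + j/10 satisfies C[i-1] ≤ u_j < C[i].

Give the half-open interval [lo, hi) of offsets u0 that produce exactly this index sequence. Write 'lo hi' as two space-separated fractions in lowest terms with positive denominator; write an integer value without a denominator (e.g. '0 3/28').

1/49 1/35

C = [1/49, 3/49, 12/49, 15/49, 3/7, 27/49, 33/49, 6/7, 1, 1]
j=0 picked index 1: u0 ∈ [1/49, 3/49)
j=1 picked index 2: u0 ∈ [-19/490, 71/490)
j=2 picked index 2: u0 ∈ [-34/245, 11/245)
j=3 picked index 4: u0 ∈ [3/490, 9/70)
j=4 picked index 4: u0 ∈ [-23/245, 1/35)
j=5 picked index 5: u0 ∈ [-1/14, 5/98)
j=6 picked index 6: u0 ∈ [-12/245, 18/245)
j=7 picked index 7: u0 ∈ [-13/490, 11/70)
j=8 picked index 7: u0 ∈ [-31/245, 2/35)
j=9 picked index 8: u0 ∈ [-3/70, 1/10)
intersection: [1/49, 1/35)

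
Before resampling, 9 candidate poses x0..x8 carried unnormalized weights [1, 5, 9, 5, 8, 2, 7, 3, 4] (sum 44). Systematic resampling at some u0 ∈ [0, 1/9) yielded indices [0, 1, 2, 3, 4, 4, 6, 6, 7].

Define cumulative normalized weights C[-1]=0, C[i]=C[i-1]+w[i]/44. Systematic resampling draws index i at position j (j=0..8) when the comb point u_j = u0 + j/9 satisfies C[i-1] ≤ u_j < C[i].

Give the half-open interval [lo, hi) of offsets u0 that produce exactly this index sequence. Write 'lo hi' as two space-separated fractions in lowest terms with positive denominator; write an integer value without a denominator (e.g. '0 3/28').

1/66 2/99

C = [1/44, 3/22, 15/44, 5/11, 7/11, 15/22, 37/44, 10/11, 1]
j=0 picked index 0: u0 ∈ [0, 1/44)
j=1 picked index 1: u0 ∈ [-35/396, 5/198)
j=2 picked index 2: u0 ∈ [-17/198, 47/396)
j=3 picked index 3: u0 ∈ [1/132, 4/33)
j=4 picked index 4: u0 ∈ [1/99, 19/99)
j=5 picked index 4: u0 ∈ [-10/99, 8/99)
j=6 picked index 6: u0 ∈ [1/66, 23/132)
j=7 picked index 6: u0 ∈ [-19/198, 25/396)
j=8 picked index 7: u0 ∈ [-19/396, 2/99)
intersection: [1/66, 2/99)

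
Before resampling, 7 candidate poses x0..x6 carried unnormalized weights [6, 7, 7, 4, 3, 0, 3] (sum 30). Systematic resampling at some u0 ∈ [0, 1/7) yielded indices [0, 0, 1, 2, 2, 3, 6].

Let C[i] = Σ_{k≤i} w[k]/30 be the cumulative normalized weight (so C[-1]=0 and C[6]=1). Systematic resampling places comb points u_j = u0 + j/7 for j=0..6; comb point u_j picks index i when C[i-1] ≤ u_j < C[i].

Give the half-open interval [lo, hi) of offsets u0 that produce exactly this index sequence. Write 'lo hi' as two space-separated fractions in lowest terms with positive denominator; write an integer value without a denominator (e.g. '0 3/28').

3/70 2/35

C = [1/5, 13/30, 2/3, 4/5, 9/10, 9/10, 1]
j=0 picked index 0: u0 ∈ [0, 1/5)
j=1 picked index 0: u0 ∈ [-1/7, 2/35)
j=2 picked index 1: u0 ∈ [-3/35, 31/210)
j=3 picked index 2: u0 ∈ [1/210, 5/21)
j=4 picked index 2: u0 ∈ [-29/210, 2/21)
j=5 picked index 3: u0 ∈ [-1/21, 3/35)
j=6 picked index 6: u0 ∈ [3/70, 1/7)
intersection: [3/70, 2/35)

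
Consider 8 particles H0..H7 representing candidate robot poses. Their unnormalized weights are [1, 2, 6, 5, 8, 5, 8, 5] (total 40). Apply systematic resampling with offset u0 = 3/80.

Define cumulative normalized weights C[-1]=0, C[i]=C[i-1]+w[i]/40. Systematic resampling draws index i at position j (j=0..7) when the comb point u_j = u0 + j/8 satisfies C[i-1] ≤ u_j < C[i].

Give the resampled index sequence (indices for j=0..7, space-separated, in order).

C = [1/40, 3/40, 9/40, 7/20, 11/20, 27/40, 7/8, 1]
j=0: u_0=3/80 ∈ [1/40, 3/40) → index 1
j=1: u_1=13/80 ∈ [3/40, 9/40) → index 2
j=2: u_2=23/80 ∈ [9/40, 7/20) → index 3
j=3: u_3=33/80 ∈ [7/20, 11/20) → index 4
j=4: u_4=43/80 ∈ [7/20, 11/20) → index 4
j=5: u_5=53/80 ∈ [11/20, 27/40) → index 5
j=6: u_6=63/80 ∈ [27/40, 7/8) → index 6
j=7: u_7=73/80 ∈ [7/8, 1) → index 7

1 2 3 4 4 5 6 7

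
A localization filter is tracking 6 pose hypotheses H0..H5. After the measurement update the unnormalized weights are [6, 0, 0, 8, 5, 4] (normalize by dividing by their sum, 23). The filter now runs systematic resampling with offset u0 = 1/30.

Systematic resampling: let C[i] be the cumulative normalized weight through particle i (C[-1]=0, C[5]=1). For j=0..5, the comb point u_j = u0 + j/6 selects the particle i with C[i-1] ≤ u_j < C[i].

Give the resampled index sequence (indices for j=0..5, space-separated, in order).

C = [6/23, 6/23, 6/23, 14/23, 19/23, 1]
j=0: u_0=1/30 ∈ [0, 6/23) → index 0
j=1: u_1=1/5 ∈ [0, 6/23) → index 0
j=2: u_2=11/30 ∈ [6/23, 14/23) → index 3
j=3: u_3=8/15 ∈ [6/23, 14/23) → index 3
j=4: u_4=7/10 ∈ [14/23, 19/23) → index 4
j=5: u_5=13/15 ∈ [19/23, 1) → index 5

0 0 3 3 4 5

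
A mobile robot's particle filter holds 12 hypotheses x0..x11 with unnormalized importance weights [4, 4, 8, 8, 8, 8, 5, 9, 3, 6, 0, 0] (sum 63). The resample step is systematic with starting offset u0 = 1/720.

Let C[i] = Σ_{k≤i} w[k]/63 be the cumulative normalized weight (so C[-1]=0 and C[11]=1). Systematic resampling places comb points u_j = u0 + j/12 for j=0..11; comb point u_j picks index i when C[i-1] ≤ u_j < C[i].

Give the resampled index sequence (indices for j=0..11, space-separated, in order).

0 1 2 2 3 4 4 5 6 7 7 9

C = [4/63, 8/63, 16/63, 8/21, 32/63, 40/63, 5/7, 6/7, 19/21, 1, 1, 1]
j=0: u_0=1/720 ∈ [0, 4/63) → index 0
j=1: u_1=61/720 ∈ [4/63, 8/63) → index 1
j=2: u_2=121/720 ∈ [8/63, 16/63) → index 2
j=3: u_3=181/720 ∈ [8/63, 16/63) → index 2
j=4: u_4=241/720 ∈ [16/63, 8/21) → index 3
j=5: u_5=301/720 ∈ [8/21, 32/63) → index 4
j=6: u_6=361/720 ∈ [8/21, 32/63) → index 4
j=7: u_7=421/720 ∈ [32/63, 40/63) → index 5
j=8: u_8=481/720 ∈ [40/63, 5/7) → index 6
j=9: u_9=541/720 ∈ [5/7, 6/7) → index 7
j=10: u_10=601/720 ∈ [5/7, 6/7) → index 7
j=11: u_11=661/720 ∈ [19/21, 1) → index 9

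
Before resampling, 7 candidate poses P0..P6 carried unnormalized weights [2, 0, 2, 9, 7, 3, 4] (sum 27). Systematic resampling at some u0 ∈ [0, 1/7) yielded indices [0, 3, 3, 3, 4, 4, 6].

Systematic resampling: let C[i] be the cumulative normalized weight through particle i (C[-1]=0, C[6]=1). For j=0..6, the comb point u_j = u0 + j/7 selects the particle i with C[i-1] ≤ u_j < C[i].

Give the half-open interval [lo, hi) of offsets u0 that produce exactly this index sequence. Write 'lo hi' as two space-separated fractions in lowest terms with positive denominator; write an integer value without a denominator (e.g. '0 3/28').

1/189 5/189

C = [2/27, 2/27, 4/27, 13/27, 20/27, 23/27, 1]
j=0 picked index 0: u0 ∈ [0, 2/27)
j=1 picked index 3: u0 ∈ [1/189, 64/189)
j=2 picked index 3: u0 ∈ [-26/189, 37/189)
j=3 picked index 3: u0 ∈ [-53/189, 10/189)
j=4 picked index 4: u0 ∈ [-17/189, 32/189)
j=5 picked index 4: u0 ∈ [-44/189, 5/189)
j=6 picked index 6: u0 ∈ [-1/189, 1/7)
intersection: [1/189, 5/189)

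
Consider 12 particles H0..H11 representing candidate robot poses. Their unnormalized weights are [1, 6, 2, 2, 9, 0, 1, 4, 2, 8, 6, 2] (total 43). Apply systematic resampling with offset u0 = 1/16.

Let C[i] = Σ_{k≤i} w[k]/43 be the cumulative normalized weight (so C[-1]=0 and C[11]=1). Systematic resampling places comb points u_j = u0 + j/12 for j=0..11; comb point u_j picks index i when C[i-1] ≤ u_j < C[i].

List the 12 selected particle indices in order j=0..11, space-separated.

C = [1/43, 7/43, 9/43, 11/43, 20/43, 20/43, 21/43, 25/43, 27/43, 35/43, 41/43, 1]
j=0: u_0=1/16 ∈ [1/43, 7/43) → index 1
j=1: u_1=7/48 ∈ [1/43, 7/43) → index 1
j=2: u_2=11/48 ∈ [9/43, 11/43) → index 3
j=3: u_3=5/16 ∈ [11/43, 20/43) → index 4
j=4: u_4=19/48 ∈ [11/43, 20/43) → index 4
j=5: u_5=23/48 ∈ [20/43, 21/43) → index 6
j=6: u_6=9/16 ∈ [21/43, 25/43) → index 7
j=7: u_7=31/48 ∈ [27/43, 35/43) → index 9
j=8: u_8=35/48 ∈ [27/43, 35/43) → index 9
j=9: u_9=13/16 ∈ [27/43, 35/43) → index 9
j=10: u_10=43/48 ∈ [35/43, 41/43) → index 10
j=11: u_11=47/48 ∈ [41/43, 1) → index 11

1 1 3 4 4 6 7 9 9 9 10 11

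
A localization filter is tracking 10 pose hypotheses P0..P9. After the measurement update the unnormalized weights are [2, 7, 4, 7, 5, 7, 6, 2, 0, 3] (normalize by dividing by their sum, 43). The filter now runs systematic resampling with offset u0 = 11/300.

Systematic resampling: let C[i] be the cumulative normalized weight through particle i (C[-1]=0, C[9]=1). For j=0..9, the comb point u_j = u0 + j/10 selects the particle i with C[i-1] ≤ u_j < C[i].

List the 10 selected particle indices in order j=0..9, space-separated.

C = [2/43, 9/43, 13/43, 20/43, 25/43, 32/43, 38/43, 40/43, 40/43, 1]
j=0: u_0=11/300 ∈ [0, 2/43) → index 0
j=1: u_1=41/300 ∈ [2/43, 9/43) → index 1
j=2: u_2=71/300 ∈ [9/43, 13/43) → index 2
j=3: u_3=101/300 ∈ [13/43, 20/43) → index 3
j=4: u_4=131/300 ∈ [13/43, 20/43) → index 3
j=5: u_5=161/300 ∈ [20/43, 25/43) → index 4
j=6: u_6=191/300 ∈ [25/43, 32/43) → index 5
j=7: u_7=221/300 ∈ [25/43, 32/43) → index 5
j=8: u_8=251/300 ∈ [32/43, 38/43) → index 6
j=9: u_9=281/300 ∈ [40/43, 1) → index 9

0 1 2 3 3 4 5 5 6 9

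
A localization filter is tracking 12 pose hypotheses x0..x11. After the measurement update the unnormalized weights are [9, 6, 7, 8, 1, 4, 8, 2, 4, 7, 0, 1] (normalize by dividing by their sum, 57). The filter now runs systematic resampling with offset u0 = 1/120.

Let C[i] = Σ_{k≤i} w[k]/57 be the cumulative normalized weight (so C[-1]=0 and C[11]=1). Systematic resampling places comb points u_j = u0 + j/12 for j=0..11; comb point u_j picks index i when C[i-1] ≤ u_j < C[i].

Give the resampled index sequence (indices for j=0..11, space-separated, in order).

0 0 1 1 2 3 3 5 6 7 8 9

C = [3/19, 5/19, 22/57, 10/19, 31/57, 35/57, 43/57, 15/19, 49/57, 56/57, 56/57, 1]
j=0: u_0=1/120 ∈ [0, 3/19) → index 0
j=1: u_1=11/120 ∈ [0, 3/19) → index 0
j=2: u_2=7/40 ∈ [3/19, 5/19) → index 1
j=3: u_3=31/120 ∈ [3/19, 5/19) → index 1
j=4: u_4=41/120 ∈ [5/19, 22/57) → index 2
j=5: u_5=17/40 ∈ [22/57, 10/19) → index 3
j=6: u_6=61/120 ∈ [22/57, 10/19) → index 3
j=7: u_7=71/120 ∈ [31/57, 35/57) → index 5
j=8: u_8=27/40 ∈ [35/57, 43/57) → index 6
j=9: u_9=91/120 ∈ [43/57, 15/19) → index 7
j=10: u_10=101/120 ∈ [15/19, 49/57) → index 8
j=11: u_11=37/40 ∈ [49/57, 56/57) → index 9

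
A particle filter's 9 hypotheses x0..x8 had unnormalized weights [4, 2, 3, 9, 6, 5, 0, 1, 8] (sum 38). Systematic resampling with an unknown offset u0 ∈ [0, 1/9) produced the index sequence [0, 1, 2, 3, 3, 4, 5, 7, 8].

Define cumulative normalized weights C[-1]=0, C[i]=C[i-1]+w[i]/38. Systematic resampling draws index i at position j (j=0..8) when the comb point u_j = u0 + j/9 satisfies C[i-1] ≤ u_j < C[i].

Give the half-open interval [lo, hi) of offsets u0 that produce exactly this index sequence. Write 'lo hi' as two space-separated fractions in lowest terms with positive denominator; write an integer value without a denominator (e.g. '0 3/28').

C = [2/19, 3/19, 9/38, 9/19, 12/19, 29/38, 29/38, 15/19, 1]
j=0 picked index 0: u0 ∈ [0, 2/19)
j=1 picked index 1: u0 ∈ [-1/171, 8/171)
j=2 picked index 2: u0 ∈ [-11/171, 5/342)
j=3 picked index 3: u0 ∈ [-11/114, 8/57)
j=4 picked index 3: u0 ∈ [-71/342, 5/171)
j=5 picked index 4: u0 ∈ [-14/171, 13/171)
j=6 picked index 5: u0 ∈ [-2/57, 11/114)
j=7 picked index 7: u0 ∈ [-5/342, 2/171)
j=8 picked index 8: u0 ∈ [-17/171, 1/9)
intersection: [0, 2/171)

0 2/171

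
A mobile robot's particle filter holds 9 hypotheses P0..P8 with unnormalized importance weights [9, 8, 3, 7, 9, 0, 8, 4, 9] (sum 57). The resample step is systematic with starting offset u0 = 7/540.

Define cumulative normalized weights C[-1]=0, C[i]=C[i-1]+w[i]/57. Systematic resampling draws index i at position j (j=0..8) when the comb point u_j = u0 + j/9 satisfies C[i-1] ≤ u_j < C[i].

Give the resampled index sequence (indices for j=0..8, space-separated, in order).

C = [3/19, 17/57, 20/57, 9/19, 12/19, 12/19, 44/57, 16/19, 1]
j=0: u_0=7/540 ∈ [0, 3/19) → index 0
j=1: u_1=67/540 ∈ [0, 3/19) → index 0
j=2: u_2=127/540 ∈ [3/19, 17/57) → index 1
j=3: u_3=187/540 ∈ [17/57, 20/57) → index 2
j=4: u_4=247/540 ∈ [20/57, 9/19) → index 3
j=5: u_5=307/540 ∈ [9/19, 12/19) → index 4
j=6: u_6=367/540 ∈ [12/19, 44/57) → index 6
j=7: u_7=427/540 ∈ [44/57, 16/19) → index 7
j=8: u_8=487/540 ∈ [16/19, 1) → index 8

0 0 1 2 3 4 6 7 8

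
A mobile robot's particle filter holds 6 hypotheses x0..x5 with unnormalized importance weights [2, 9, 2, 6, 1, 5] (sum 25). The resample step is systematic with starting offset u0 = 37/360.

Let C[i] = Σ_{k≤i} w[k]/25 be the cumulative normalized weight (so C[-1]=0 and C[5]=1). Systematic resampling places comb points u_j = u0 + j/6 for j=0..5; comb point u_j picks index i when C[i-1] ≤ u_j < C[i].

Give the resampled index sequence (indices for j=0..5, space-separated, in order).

1 1 1 3 4 5

C = [2/25, 11/25, 13/25, 19/25, 4/5, 1]
j=0: u_0=37/360 ∈ [2/25, 11/25) → index 1
j=1: u_1=97/360 ∈ [2/25, 11/25) → index 1
j=2: u_2=157/360 ∈ [2/25, 11/25) → index 1
j=3: u_3=217/360 ∈ [13/25, 19/25) → index 3
j=4: u_4=277/360 ∈ [19/25, 4/5) → index 4
j=5: u_5=337/360 ∈ [4/5, 1) → index 5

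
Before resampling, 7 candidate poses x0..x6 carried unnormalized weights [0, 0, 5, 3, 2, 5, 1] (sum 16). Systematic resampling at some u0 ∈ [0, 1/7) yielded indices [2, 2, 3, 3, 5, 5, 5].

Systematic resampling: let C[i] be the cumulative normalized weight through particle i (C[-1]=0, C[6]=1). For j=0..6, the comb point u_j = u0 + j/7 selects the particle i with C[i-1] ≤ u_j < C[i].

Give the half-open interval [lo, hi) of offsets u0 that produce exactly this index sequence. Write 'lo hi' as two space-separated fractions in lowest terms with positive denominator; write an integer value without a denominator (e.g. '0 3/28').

3/56 1/14

C = [0, 0, 5/16, 1/2, 5/8, 15/16, 1]
j=0 picked index 2: u0 ∈ [0, 5/16)
j=1 picked index 2: u0 ∈ [-1/7, 19/112)
j=2 picked index 3: u0 ∈ [3/112, 3/14)
j=3 picked index 3: u0 ∈ [-13/112, 1/14)
j=4 picked index 5: u0 ∈ [3/56, 41/112)
j=5 picked index 5: u0 ∈ [-5/56, 25/112)
j=6 picked index 5: u0 ∈ [-13/56, 9/112)
intersection: [3/56, 1/14)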